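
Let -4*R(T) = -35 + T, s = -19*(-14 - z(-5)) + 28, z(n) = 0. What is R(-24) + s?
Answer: 1235/4 ≈ 308.75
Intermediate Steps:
s = 294 (s = -19*(-14 - 1*0) + 28 = -19*(-14 + 0) + 28 = -19*(-14) + 28 = 266 + 28 = 294)
R(T) = 35/4 - T/4 (R(T) = -(-35 + T)/4 = 35/4 - T/4)
R(-24) + s = (35/4 - 1/4*(-24)) + 294 = (35/4 + 6) + 294 = 59/4 + 294 = 1235/4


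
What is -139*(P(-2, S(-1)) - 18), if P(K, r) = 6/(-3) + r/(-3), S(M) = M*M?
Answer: 8479/3 ≈ 2826.3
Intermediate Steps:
S(M) = M²
P(K, r) = -2 - r/3 (P(K, r) = 6*(-⅓) + r*(-⅓) = -2 - r/3)
-139*(P(-2, S(-1)) - 18) = -139*((-2 - ⅓*(-1)²) - 18) = -139*((-2 - ⅓*1) - 18) = -139*((-2 - ⅓) - 18) = -139*(-7/3 - 18) = -139*(-61/3) = 8479/3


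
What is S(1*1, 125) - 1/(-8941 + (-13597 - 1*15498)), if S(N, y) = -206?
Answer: -7835415/38036 ≈ -206.00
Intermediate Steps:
S(1*1, 125) - 1/(-8941 + (-13597 - 1*15498)) = -206 - 1/(-8941 + (-13597 - 1*15498)) = -206 - 1/(-8941 + (-13597 - 15498)) = -206 - 1/(-8941 - 29095) = -206 - 1/(-38036) = -206 - 1*(-1/38036) = -206 + 1/38036 = -7835415/38036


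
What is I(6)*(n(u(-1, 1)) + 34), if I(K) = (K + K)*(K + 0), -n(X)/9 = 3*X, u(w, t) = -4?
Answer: 10224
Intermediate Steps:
n(X) = -27*X
I(K) = 2*K² (I(K) = (2*K)*K = 2*K²)
I(6)*(n(u(-1, 1)) + 34) = (2*6²)*(-27*(-4) + 34) = (2*36)*(108 + 34) = 72*142 = 10224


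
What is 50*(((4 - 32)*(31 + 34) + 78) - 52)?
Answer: -89700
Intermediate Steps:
50*(((4 - 32)*(31 + 34) + 78) - 52) = 50*((-28*65 + 78) - 52) = 50*((-1820 + 78) - 52) = 50*(-1742 - 52) = 50*(-1794) = -89700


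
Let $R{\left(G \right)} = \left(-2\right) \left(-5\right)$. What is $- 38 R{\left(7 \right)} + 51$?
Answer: $-329$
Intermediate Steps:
$R{\left(G \right)} = 10$
$- 38 R{\left(7 \right)} + 51 = \left(-38\right) 10 + 51 = -380 + 51 = -329$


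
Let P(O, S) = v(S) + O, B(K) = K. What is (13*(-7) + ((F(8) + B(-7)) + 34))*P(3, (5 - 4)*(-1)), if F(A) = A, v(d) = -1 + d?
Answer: -56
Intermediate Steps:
P(O, S) = -1 + O + S (P(O, S) = (-1 + S) + O = -1 + O + S)
(13*(-7) + ((F(8) + B(-7)) + 34))*P(3, (5 - 4)*(-1)) = (13*(-7) + ((8 - 7) + 34))*(-1 + 3 + (5 - 4)*(-1)) = (-91 + (1 + 34))*(-1 + 3 + 1*(-1)) = (-91 + 35)*(-1 + 3 - 1) = -56*1 = -56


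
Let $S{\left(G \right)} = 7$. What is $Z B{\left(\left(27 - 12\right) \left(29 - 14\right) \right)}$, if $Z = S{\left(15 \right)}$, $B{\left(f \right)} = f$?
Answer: $1575$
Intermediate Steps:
$Z = 7$
$Z B{\left(\left(27 - 12\right) \left(29 - 14\right) \right)} = 7 \left(27 - 12\right) \left(29 - 14\right) = 7 \cdot 15 \cdot 15 = 7 \cdot 225 = 1575$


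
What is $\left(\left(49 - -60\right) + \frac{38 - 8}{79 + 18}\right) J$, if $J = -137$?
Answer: $- \frac{1452611}{97} \approx -14975.0$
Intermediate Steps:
$\left(\left(49 - -60\right) + \frac{38 - 8}{79 + 18}\right) J = \left(\left(49 - -60\right) + \frac{38 - 8}{79 + 18}\right) \left(-137\right) = \left(\left(49 + 60\right) + \frac{30}{97}\right) \left(-137\right) = \left(109 + 30 \cdot \frac{1}{97}\right) \left(-137\right) = \left(109 + \frac{30}{97}\right) \left(-137\right) = \frac{10603}{97} \left(-137\right) = - \frac{1452611}{97}$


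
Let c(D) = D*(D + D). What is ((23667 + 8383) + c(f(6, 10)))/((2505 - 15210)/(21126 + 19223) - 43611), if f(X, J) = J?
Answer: -216875875/293278824 ≈ -0.73949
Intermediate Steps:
c(D) = 2*D**2 (c(D) = D*(2*D) = 2*D**2)
((23667 + 8383) + c(f(6, 10)))/((2505 - 15210)/(21126 + 19223) - 43611) = ((23667 + 8383) + 2*10**2)/((2505 - 15210)/(21126 + 19223) - 43611) = (32050 + 2*100)/(-12705/40349 - 43611) = (32050 + 200)/(-12705*1/40349 - 43611) = 32250/(-12705/40349 - 43611) = 32250/(-1759672944/40349) = 32250*(-40349/1759672944) = -216875875/293278824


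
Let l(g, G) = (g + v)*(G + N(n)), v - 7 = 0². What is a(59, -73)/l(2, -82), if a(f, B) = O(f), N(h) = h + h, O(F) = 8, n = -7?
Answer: -1/108 ≈ -0.0092593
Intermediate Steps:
v = 7 (v = 7 + 0² = 7 + 0 = 7)
N(h) = 2*h
a(f, B) = 8
l(g, G) = (-14 + G)*(7 + g) (l(g, G) = (g + 7)*(G + 2*(-7)) = (7 + g)*(G - 14) = (7 + g)*(-14 + G) = (-14 + G)*(7 + g))
a(59, -73)/l(2, -82) = 8/(-98 - 14*2 + 7*(-82) - 82*2) = 8/(-98 - 28 - 574 - 164) = 8/(-864) = 8*(-1/864) = -1/108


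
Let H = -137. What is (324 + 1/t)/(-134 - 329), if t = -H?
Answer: -44389/63431 ≈ -0.69980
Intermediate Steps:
t = 137 (t = -1*(-137) = 137)
(324 + 1/t)/(-134 - 329) = (324 + 1/137)/(-134 - 329) = (324 + 1/137)/(-463) = (44389/137)*(-1/463) = -44389/63431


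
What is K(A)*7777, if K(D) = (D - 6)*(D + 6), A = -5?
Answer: -85547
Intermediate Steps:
K(D) = (-6 + D)*(6 + D)
K(A)*7777 = (-36 + (-5)²)*7777 = (-36 + 25)*7777 = -11*7777 = -85547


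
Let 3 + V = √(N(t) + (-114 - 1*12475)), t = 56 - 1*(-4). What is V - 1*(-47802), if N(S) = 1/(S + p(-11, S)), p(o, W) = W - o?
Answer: 47799 + I*√216039698/131 ≈ 47799.0 + 112.2*I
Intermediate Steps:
t = 60 (t = 56 + 4 = 60)
N(S) = 1/(11 + 2*S) (N(S) = 1/(S + (S - 1*(-11))) = 1/(S + (S + 11)) = 1/(S + (11 + S)) = 1/(11 + 2*S))
V = -3 + I*√216039698/131 (V = -3 + √(1/(11 + 2*60) + (-114 - 1*12475)) = -3 + √(1/(11 + 120) + (-114 - 12475)) = -3 + √(1/131 - 12589) = -3 + √(-1649158/131) = -3 + I*√216039698/131 ≈ -3.0 + 112.2*I)
V - 1*(-47802) = (-3 + I*√216039698/131) - 1*(-47802) = (-3 + I*√216039698/131) + 47802 = 47799 + I*√216039698/131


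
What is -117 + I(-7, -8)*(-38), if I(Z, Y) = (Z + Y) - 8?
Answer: 757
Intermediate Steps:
I(Z, Y) = -8 + Y + Z (I(Z, Y) = (Y + Z) - 8 = -8 + Y + Z)
-117 + I(-7, -8)*(-38) = -117 + (-8 - 8 - 7)*(-38) = -117 - 23*(-38) = -117 + 874 = 757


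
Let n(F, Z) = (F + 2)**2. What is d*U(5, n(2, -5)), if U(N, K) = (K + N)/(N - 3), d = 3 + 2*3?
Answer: 189/2 ≈ 94.500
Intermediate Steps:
n(F, Z) = (2 + F)**2
d = 9 (d = 3 + 6 = 9)
U(N, K) = (K + N)/(-3 + N)
d*U(5, n(2, -5)) = 9*(((2 + 2)**2 + 5)/(-3 + 5)) = 9*((4**2 + 5)/2) = 9*((16 + 5)/2) = 9*((1/2)*21) = 9*(21/2) = 189/2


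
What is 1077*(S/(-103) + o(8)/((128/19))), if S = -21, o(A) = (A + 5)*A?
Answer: 27761829/1648 ≈ 16846.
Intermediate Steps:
o(A) = A*(5 + A) (o(A) = (5 + A)*A = A*(5 + A))
1077*(S/(-103) + o(8)/((128/19))) = 1077*(-21/(-103) + (8*(5 + 8))/((128/19))) = 1077*(-21*(-1/103) + (8*13)/((128*(1/19)))) = 1077*(21/103 + 104/(128/19)) = 1077*(21/103 + 104*(19/128)) = 1077*(21/103 + 247/16) = 1077*(25777/1648) = 27761829/1648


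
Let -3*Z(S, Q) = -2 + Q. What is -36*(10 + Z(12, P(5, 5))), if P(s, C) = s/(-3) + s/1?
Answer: -344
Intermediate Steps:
P(s, C) = 2*s/3 (P(s, C) = s*(-⅓) + s*1 = -s/3 + s = 2*s/3)
Z(S, Q) = ⅔ - Q/3 (Z(S, Q) = -(-2 + Q)/3 = ⅔ - Q/3)
-36*(10 + Z(12, P(5, 5))) = -36*(10 + (⅔ - 2*5/9)) = -36*(10 + (⅔ - ⅓*10/3)) = -36*(10 + (⅔ - 10/9)) = -36*(10 - 4/9) = -36*86/9 = -344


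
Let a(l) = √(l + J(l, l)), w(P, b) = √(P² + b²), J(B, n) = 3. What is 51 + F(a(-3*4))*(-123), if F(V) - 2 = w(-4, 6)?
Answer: -195 - 246*√13 ≈ -1082.0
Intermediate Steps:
a(l) = √(3 + l) (a(l) = √(l + 3) = √(3 + l))
F(V) = 2 + 2*√13 (F(V) = 2 + √((-4)² + 6²) = 2 + √(16 + 36) = 2 + √52 = 2 + 2*√13)
51 + F(a(-3*4))*(-123) = 51 + (2 + 2*√13)*(-123) = 51 + (-246 - 246*√13) = -195 - 246*√13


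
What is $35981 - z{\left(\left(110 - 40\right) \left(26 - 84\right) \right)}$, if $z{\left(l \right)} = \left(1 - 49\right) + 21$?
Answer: $36008$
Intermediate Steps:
$z{\left(l \right)} = -27$ ($z{\left(l \right)} = -48 + 21 = -27$)
$35981 - z{\left(\left(110 - 40\right) \left(26 - 84\right) \right)} = 35981 - -27 = 35981 + 27 = 36008$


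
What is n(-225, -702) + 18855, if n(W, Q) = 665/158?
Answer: 2979755/158 ≈ 18859.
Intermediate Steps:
n(W, Q) = 665/158 (n(W, Q) = 665*(1/158) = 665/158)
n(-225, -702) + 18855 = 665/158 + 18855 = 2979755/158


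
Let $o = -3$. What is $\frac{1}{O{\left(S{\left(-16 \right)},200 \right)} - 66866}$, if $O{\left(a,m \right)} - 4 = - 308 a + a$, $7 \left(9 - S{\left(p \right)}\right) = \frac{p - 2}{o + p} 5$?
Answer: $- \frac{133}{9232495} \approx -1.4406 \cdot 10^{-5}$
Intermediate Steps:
$S{\left(p \right)} = 9 - \frac{5 \left(-2 + p\right)}{7 \left(-3 + p\right)}$ ($S{\left(p \right)} = 9 - \frac{\frac{p - 2}{-3 + p} 5}{7} = 9 - \frac{\frac{-2 + p}{-3 + p} 5}{7} = 9 - \frac{5 \frac{1}{-3 + p} \left(-2 + p\right)}{7} = 9 - \frac{5 \left(-2 + p\right)}{7 \left(-3 + p\right)}$)
$O{\left(a,m \right)} = 4 - 307 a$ ($O{\left(a,m \right)} = 4 + \left(- 308 a + a\right) = 4 - 307 a$)
$\frac{1}{O{\left(S{\left(-16 \right)},200 \right)} - 66866} = \frac{1}{\left(4 - 307 \frac{-179 + 58 \left(-16\right)}{7 \left(-3 - 16\right)}\right) - 66866} = \frac{1}{\left(4 - 307 \frac{-179 - 928}{7 \left(-19\right)}\right) - 66866} = \frac{1}{\left(4 - 307 \cdot \frac{1}{7} \left(- \frac{1}{19}\right) \left(-1107\right)\right) - 66866} = \frac{1}{\left(4 - \frac{339849}{133}\right) - 66866} = \frac{1}{- \frac{339317}{133} - 66866} = \frac{1}{- \frac{9232495}{133}} = - \frac{133}{9232495}$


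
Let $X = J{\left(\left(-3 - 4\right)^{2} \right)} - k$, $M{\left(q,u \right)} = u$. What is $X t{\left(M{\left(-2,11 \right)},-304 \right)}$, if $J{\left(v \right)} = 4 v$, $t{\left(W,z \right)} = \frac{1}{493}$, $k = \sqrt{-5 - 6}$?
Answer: $\frac{196}{493} - \frac{i \sqrt{11}}{493} \approx 0.39757 - 0.0067274 i$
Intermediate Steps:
$k = i \sqrt{11}$ ($k = \sqrt{-11} = i \sqrt{11} \approx 3.3166 i$)
$t{\left(W,z \right)} = \frac{1}{493}$
$X = 196 - i \sqrt{11}$ ($X = 4 \left(-3 - 4\right)^{2} - i \sqrt{11} = 4 \left(-7\right)^{2} - i \sqrt{11} = 4 \cdot 49 - i \sqrt{11} = 196 - i \sqrt{11} \approx 196.0 - 3.3166 i$)
$X t{\left(M{\left(-2,11 \right)},-304 \right)} = \left(196 - i \sqrt{11}\right) \frac{1}{493} = \frac{196}{493} - \frac{i \sqrt{11}}{493}$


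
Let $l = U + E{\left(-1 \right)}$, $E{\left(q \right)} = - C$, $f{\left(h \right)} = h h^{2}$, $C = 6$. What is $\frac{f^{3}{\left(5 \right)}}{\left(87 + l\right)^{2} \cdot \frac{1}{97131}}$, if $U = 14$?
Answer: $\frac{7588359375}{361} \approx 2.102 \cdot 10^{7}$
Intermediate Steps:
$f{\left(h \right)} = h^{3}$
$E{\left(q \right)} = -6$ ($E{\left(q \right)} = \left(-1\right) 6 = -6$)
$l = 8$ ($l = 14 - 6 = 8$)
$\frac{f^{3}{\left(5 \right)}}{\left(87 + l\right)^{2} \cdot \frac{1}{97131}} = \frac{\left(5^{3}\right)^{3}}{\left(87 + 8\right)^{2} \cdot \frac{1}{97131}} = \frac{125^{3}}{95^{2} \cdot \frac{1}{97131}} = \frac{1953125}{9025 \cdot \frac{1}{97131}} = \frac{1953125}{\frac{9025}{97131}} = 1953125 \cdot \frac{97131}{9025} = \frac{7588359375}{361}$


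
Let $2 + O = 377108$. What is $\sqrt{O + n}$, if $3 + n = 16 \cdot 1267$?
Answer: $85 \sqrt{55} \approx 630.38$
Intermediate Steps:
$O = 377106$ ($O = -2 + 377108 = 377106$)
$n = 20269$ ($n = -3 + 16 \cdot 1267 = -3 + 20272 = 20269$)
$\sqrt{O + n} = \sqrt{377106 + 20269} = \sqrt{397375} = 85 \sqrt{55}$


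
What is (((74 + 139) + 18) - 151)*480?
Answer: 38400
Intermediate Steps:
(((74 + 139) + 18) - 151)*480 = ((213 + 18) - 151)*480 = (231 - 151)*480 = 80*480 = 38400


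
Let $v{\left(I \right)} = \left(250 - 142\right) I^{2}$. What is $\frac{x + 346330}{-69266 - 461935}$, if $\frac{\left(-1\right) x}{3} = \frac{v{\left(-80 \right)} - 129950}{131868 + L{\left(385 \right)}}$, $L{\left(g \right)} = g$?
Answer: $- \frac{45801497740}{70252925853} \approx -0.65195$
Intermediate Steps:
$v{\left(I \right)} = 108 I^{2}$
$x = - \frac{1683750}{132253}$ ($x = - 3 \frac{108 \left(-80\right)^{2} - 129950}{131868 + 385} = - 3 \frac{108 \cdot 6400 - 129950}{132253} = - 3 \left(691200 - 129950\right) \frac{1}{132253} = - 3 \cdot 561250 \cdot \frac{1}{132253} = \left(-3\right) \frac{561250}{132253} = - \frac{1683750}{132253} \approx -12.731$)
$\frac{x + 346330}{-69266 - 461935} = \frac{- \frac{1683750}{132253} + 346330}{-69266 - 461935} = \frac{45801497740}{132253 \left(-531201\right)} = \frac{45801497740}{132253} \left(- \frac{1}{531201}\right) = - \frac{45801497740}{70252925853}$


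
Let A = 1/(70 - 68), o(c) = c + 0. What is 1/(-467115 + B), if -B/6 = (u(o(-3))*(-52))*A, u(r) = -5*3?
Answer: -1/469455 ≈ -2.1301e-6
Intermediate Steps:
o(c) = c
u(r) = -15
A = ½ (A = 1/2 = ½ ≈ 0.50000)
B = -2340 (B = -6*(-15*(-52))/2 = -4680/2 = -6*390 = -2340)
1/(-467115 + B) = 1/(-467115 - 2340) = 1/(-469455) = -1/469455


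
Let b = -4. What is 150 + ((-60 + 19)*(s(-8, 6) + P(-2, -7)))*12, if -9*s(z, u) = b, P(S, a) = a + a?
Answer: 20458/3 ≈ 6819.3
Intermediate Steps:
P(S, a) = 2*a
s(z, u) = 4/9 (s(z, u) = -⅑*(-4) = 4/9)
150 + ((-60 + 19)*(s(-8, 6) + P(-2, -7)))*12 = 150 + ((-60 + 19)*(4/9 + 2*(-7)))*12 = 150 - 41*(4/9 - 14)*12 = 150 - 41*(-122/9)*12 = 150 + (5002/9)*12 = 150 + 20008/3 = 20458/3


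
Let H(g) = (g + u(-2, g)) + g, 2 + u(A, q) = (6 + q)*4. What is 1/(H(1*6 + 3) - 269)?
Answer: -1/193 ≈ -0.0051813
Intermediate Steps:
u(A, q) = 22 + 4*q (u(A, q) = -2 + (6 + q)*4 = -2 + (24 + 4*q) = 22 + 4*q)
H(g) = 22 + 6*g (H(g) = (g + (22 + 4*g)) + g = (22 + 5*g) + g = 22 + 6*g)
1/(H(1*6 + 3) - 269) = 1/((22 + 6*(1*6 + 3)) - 269) = 1/((22 + 6*(6 + 3)) - 269) = 1/((22 + 6*9) - 269) = 1/((22 + 54) - 269) = 1/(76 - 269) = 1/(-193) = -1/193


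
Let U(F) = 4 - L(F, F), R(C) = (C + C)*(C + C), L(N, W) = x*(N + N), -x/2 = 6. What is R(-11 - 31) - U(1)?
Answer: 7028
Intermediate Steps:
x = -12 (x = -2*6 = -12)
L(N, W) = -24*N (L(N, W) = -12*(N + N) = -24*N)
R(C) = 4*C**2 (R(C) = (2*C)*(2*C) = 4*C**2)
U(F) = 4 + 24*F (U(F) = 4 - (-24)*F = 4 + 24*F)
R(-11 - 31) - U(1) = 4*(-11 - 31)**2 - (4 + 24*1) = 4*(-42)**2 - (4 + 24) = 4*1764 - 1*28 = 7056 - 28 = 7028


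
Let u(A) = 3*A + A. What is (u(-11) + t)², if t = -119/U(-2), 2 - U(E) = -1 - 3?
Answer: 146689/36 ≈ 4074.7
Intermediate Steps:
U(E) = 6 (U(E) = 2 - (-1 - 3) = 2 - 1*(-4) = 2 + 4 = 6)
u(A) = 4*A
t = -119/6 ≈ -19.833
(u(-11) + t)² = (4*(-11) - 119/6)² = (-44 - 119/6)² = (-383/6)² = 146689/36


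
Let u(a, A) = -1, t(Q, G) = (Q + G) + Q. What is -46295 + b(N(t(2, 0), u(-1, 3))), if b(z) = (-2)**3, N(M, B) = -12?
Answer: -46303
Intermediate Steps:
t(Q, G) = G + 2*Q (t(Q, G) = (G + Q) + Q = G + 2*Q)
b(z) = -8
-46295 + b(N(t(2, 0), u(-1, 3))) = -46295 - 8 = -46303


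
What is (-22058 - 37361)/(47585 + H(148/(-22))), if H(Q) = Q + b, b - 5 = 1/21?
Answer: -13725789/10991747 ≈ -1.2487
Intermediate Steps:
b = 106/21 (b = 5 + 1/21 = 106/21 ≈ 5.0476)
H(Q) = 106/21 + Q (H(Q) = Q + 106/21 = 106/21 + Q)
(-22058 - 37361)/(47585 + H(148/(-22))) = (-22058 - 37361)/(47585 + (106/21 + 148/(-22))) = -59419/(47585 + (106/21 + 148*(-1/22))) = -59419/(47585 + (106/21 - 74/11)) = -59419/(47585 - 388/231) = -59419/10991747/231 = -59419*231/10991747 = -13725789/10991747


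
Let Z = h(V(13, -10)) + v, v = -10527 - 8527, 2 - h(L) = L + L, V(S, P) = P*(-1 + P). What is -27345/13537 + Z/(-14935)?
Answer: -147512511/202175095 ≈ -0.72963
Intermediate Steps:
h(L) = 2 - 2*L (h(L) = 2 - (L + L) = 2 - 2*L)
v = -19054
Z = -19272 (Z = (2 - (-20)*(-1 - 10)) - 19054 = (2 - (-20)*(-11)) - 19054 = (2 - 2*110) - 19054 = (2 - 220) - 19054 = -218 - 19054 = -19272)
-27345/13537 + Z/(-14935) = -27345/13537 - 19272/(-14935) = -27345*1/13537 - 19272*(-1/14935) = -27345/13537 + 19272/14935 = -147512511/202175095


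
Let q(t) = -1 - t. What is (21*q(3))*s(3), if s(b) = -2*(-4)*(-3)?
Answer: 2016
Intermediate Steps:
s(b) = -24 (s(b) = 8*(-3) = -24)
(21*q(3))*s(3) = (21*(-1 - 1*3))*(-24) = (21*(-1 - 3))*(-24) = (21*(-4))*(-24) = -84*(-24) = 2016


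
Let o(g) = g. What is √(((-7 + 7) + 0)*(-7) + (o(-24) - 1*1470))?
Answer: 3*I*√166 ≈ 38.652*I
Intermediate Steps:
√(((-7 + 7) + 0)*(-7) + (o(-24) - 1*1470)) = √(((-7 + 7) + 0)*(-7) + (-24 - 1*1470)) = √((0 + 0)*(-7) + (-24 - 1470)) = √(0*(-7) - 1494) = √(0 - 1494) = √(-1494) = 3*I*√166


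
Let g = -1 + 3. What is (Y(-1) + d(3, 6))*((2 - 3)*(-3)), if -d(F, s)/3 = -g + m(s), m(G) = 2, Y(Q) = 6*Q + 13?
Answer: 21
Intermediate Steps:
Y(Q) = 13 + 6*Q
g = 2
d(F, s) = 0 (d(F, s) = -3*(-1*2 + 2) = -3*(-2 + 2) = -3*0 = 0)
(Y(-1) + d(3, 6))*((2 - 3)*(-3)) = ((13 + 6*(-1)) + 0)*((2 - 3)*(-3)) = ((13 - 6) + 0)*(-1*(-3)) = (7 + 0)*3 = 7*3 = 21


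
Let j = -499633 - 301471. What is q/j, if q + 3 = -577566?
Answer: 577569/801104 ≈ 0.72097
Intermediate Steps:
q = -577569 (q = -3 - 577566 = -577569)
j = -801104
q/j = -577569/(-801104) = -577569*(-1/801104) = 577569/801104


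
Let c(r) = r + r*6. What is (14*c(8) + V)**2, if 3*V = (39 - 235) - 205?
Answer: 3806401/9 ≈ 4.2293e+5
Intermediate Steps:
V = -401/3 (V = ((39 - 235) - 205)/3 = (-196 - 205)/3 = (1/3)*(-401) = -401/3 ≈ -133.67)
c(r) = 7*r (c(r) = r + 6*r = 7*r)
(14*c(8) + V)**2 = (14*(7*8) - 401/3)**2 = (14*56 - 401/3)**2 = (784 - 401/3)**2 = (1951/3)**2 = 3806401/9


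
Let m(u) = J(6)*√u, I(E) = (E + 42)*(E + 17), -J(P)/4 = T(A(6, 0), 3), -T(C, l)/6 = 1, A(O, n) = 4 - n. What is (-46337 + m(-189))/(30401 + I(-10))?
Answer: -46337/30625 + 72*I*√21/30625 ≈ -1.513 + 0.010774*I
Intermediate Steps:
T(C, l) = -6 (T(C, l) = -6*1 = -6)
J(P) = 24 (J(P) = -4*(-6) = 24)
I(E) = (17 + E)*(42 + E) (I(E) = (42 + E)*(17 + E) = (17 + E)*(42 + E))
m(u) = 24*√u
(-46337 + m(-189))/(30401 + I(-10)) = (-46337 + 24*√(-189))/(30401 + (714 + (-10)² + 59*(-10))) = (-46337 + 24*(3*I*√21))/(30401 + (714 + 100 - 590)) = (-46337 + 72*I*√21)/(30401 + 224) = (-46337 + 72*I*√21)/30625 = (-46337 + 72*I*√21)*(1/30625) = -46337/30625 + 72*I*√21/30625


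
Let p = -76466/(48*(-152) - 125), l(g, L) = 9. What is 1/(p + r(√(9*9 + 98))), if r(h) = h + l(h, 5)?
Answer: 1063095355/10664242886 - 55071241*√179/10664242886 ≈ 0.030597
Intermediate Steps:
p = 76466/7421 (p = -76466/(-7296 - 125) = -76466/(-7421) = -76466*(-1/7421) = 76466/7421 ≈ 10.304)
r(h) = 9 + h (r(h) = h + 9 = 9 + h)
1/(p + r(√(9*9 + 98))) = 1/(76466/7421 + (9 + √(9*9 + 98))) = 1/(76466/7421 + (9 + √(81 + 98))) = 1/(76466/7421 + (9 + √179)) = 1/(143255/7421 + √179)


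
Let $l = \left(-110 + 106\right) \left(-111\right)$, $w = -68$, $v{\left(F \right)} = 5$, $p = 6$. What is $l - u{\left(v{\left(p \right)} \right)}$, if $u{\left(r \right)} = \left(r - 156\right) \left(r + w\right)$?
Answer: $-9069$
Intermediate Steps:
$u{\left(r \right)} = \left(-156 + r\right) \left(-68 + r\right)$ ($u{\left(r \right)} = \left(r - 156\right) \left(r - 68\right) = \left(-156 + r\right) \left(-68 + r\right)$)
$l = 444$ ($l = \left(-4\right) \left(-111\right) = 444$)
$l - u{\left(v{\left(p \right)} \right)} = 444 - \left(10608 + 5^{2} - 1120\right) = 444 - \left(10608 + 25 - 1120\right) = 444 - 9513 = -9069$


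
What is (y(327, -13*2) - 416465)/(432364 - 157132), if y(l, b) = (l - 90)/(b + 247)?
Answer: -2876204/1900821 ≈ -1.5131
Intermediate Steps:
y(l, b) = (-90 + l)/(247 + b)
(y(327, -13*2) - 416465)/(432364 - 157132) = ((-90 + 327)/(247 - 13*2) - 416465)/(432364 - 157132) = (237/(247 - 26) - 416465)/275232 = (237/221 - 416465)*(1/275232) = -92038528/221*1/275232 = -2876204/1900821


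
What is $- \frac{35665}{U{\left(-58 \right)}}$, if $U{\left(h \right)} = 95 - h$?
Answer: $- \frac{35665}{153} \approx -233.1$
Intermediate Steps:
$- \frac{35665}{U{\left(-58 \right)}} = - \frac{35665}{95 - -58} = - \frac{35665}{95 + 58} = - \frac{35665}{153}$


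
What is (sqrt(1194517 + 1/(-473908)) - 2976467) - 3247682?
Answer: -6224149 + sqrt(67068782651811495)/236954 ≈ -6.2231e+6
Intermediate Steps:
(sqrt(1194517 + 1/(-473908)) - 2976467) - 3247682 = (sqrt(1194517 - 1/473908) - 2976467) - 3247682 = (sqrt(566091162435/473908) - 2976467) - 3247682 = (sqrt(67068782651811495)/236954 - 2976467) - 3247682 = (-2976467 + sqrt(67068782651811495)/236954) - 3247682 = -6224149 + sqrt(67068782651811495)/236954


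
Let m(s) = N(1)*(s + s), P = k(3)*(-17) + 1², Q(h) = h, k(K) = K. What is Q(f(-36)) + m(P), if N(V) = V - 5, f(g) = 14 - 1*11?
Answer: 403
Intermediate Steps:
f(g) = 3 (f(g) = 14 - 11 = 3)
N(V) = -5 + V
P = -50 (P = 3*(-17) + 1² = -51 + 1 = -50)
m(s) = -8*s (m(s) = (-5 + 1)*(s + s) = -8*s)
Q(f(-36)) + m(P) = 3 - 8*(-50) = 3 + 400 = 403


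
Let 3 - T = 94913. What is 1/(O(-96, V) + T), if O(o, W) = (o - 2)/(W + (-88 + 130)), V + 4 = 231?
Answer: -269/25530888 ≈ -1.0536e-5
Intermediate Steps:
V = 227 (V = -4 + 231 = 227)
T = -94910 (T = 3 - 1*94913 = 3 - 94913 = -94910)
O(o, W) = (-2 + o)/(42 + W) (O(o, W) = (-2 + o)/(W + 42) = (-2 + o)/(42 + W))
1/(O(-96, V) + T) = 1/((-2 - 96)/(42 + 227) - 94910) = 1/(-98/269 - 94910) = 1/(-25530888/269) = -269/25530888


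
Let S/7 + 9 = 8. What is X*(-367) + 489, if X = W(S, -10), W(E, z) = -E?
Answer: -2080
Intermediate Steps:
S = -7 (S = -63 + 7*8 = -63 + 56 = -7)
X = 7 (X = -1*(-7) = 7)
X*(-367) + 489 = 7*(-367) + 489 = -2569 + 489 = -2080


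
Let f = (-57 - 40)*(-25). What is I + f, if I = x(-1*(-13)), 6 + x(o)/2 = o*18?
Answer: 2881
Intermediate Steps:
x(o) = -12 + 36*o (x(o) = -12 + 2*(o*18) = -12 + 2*(18*o) = -12 + 36*o)
I = 456 (I = -12 + 36*(-1*(-13)) = -12 + 36*13 = -12 + 468 = 456)
f = 2425 (f = -97*(-25) = 2425)
I + f = 456 + 2425 = 2881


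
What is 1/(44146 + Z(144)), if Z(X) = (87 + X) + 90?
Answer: 1/44467 ≈ 2.2489e-5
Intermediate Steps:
Z(X) = 177 + X
1/(44146 + Z(144)) = 1/(44146 + (177 + 144)) = 1/(44146 + 321) = 1/44467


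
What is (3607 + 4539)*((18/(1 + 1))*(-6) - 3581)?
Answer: -29610710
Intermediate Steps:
(3607 + 4539)*((18/(1 + 1))*(-6) - 3581) = 8146*((18/2)*(-6) - 3581) = 8146*(((½)*18)*(-6) - 3581) = 8146*(9*(-6) - 3581) = 8146*(-54 - 3581) = 8146*(-3635) = -29610710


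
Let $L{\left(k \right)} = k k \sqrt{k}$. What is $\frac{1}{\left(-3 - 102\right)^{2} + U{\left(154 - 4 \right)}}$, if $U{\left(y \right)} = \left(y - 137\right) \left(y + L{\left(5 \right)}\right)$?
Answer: $\frac{519}{6712900} - \frac{13 \sqrt{5}}{6712900} \approx 7.2984 \cdot 10^{-5}$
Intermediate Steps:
$L{\left(k \right)} = k^{\frac{5}{2}}$ ($L{\left(k \right)} = k^{2} \sqrt{k} = k^{\frac{5}{2}}$)
$U{\left(y \right)} = \left(-137 + y\right) \left(y + 25 \sqrt{5}\right)$ ($U{\left(y \right)} = \left(y - 137\right) \left(y + 5^{\frac{5}{2}}\right) = \left(-137 + y\right) \left(y + 25 \sqrt{5}\right)$)
$\frac{1}{\left(-3 - 102\right)^{2} + U{\left(154 - 4 \right)}} = \frac{1}{\left(-3 - 102\right)^{2} - \left(- \left(154 - 4\right)^{2} + 137 \left(154 - 4\right) + 3425 \sqrt{5} - 25 \left(154 - 4\right) \sqrt{5}\right)} = \frac{1}{\left(-105\right)^{2} - \left(- \left(154 - 4\right)^{2} + 137 \left(154 - 4\right) + 3425 \sqrt{5} - 25 \left(154 - 4\right) \sqrt{5}\right)} = \frac{1}{11025 + \left(150^{2} - 3425 \sqrt{5} - 20550 + 25 \cdot 150 \sqrt{5}\right)} = \frac{1}{11025 + \left(22500 - 3425 \sqrt{5} - 20550 + 3750 \sqrt{5}\right)} = \frac{1}{11025 + \left(1950 + 325 \sqrt{5}\right)} = \frac{1}{12975 + 325 \sqrt{5}}$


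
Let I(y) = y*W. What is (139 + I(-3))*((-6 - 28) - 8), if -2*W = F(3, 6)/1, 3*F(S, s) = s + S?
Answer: -6027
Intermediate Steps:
F(S, s) = S/3 + s/3 (F(S, s) = (s + S)/3 = (S + s)/3 = S/3 + s/3)
W = -3/2 (W = -((⅓)*3 + (⅓)*6)/(2*1) = -(1 + 2)/2 = -3/2 ≈ -1.5000)
I(y) = -3*y/2 (I(y) = y*(-3/2) = -3*y/2)
(139 + I(-3))*((-6 - 28) - 8) = (139 - 3/2*(-3))*((-6 - 28) - 8) = (139 + 9/2)*(-34 - 8) = (287/2)*(-42) = -6027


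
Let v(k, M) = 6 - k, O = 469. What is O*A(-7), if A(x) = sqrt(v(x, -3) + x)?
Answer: 469*sqrt(6) ≈ 1148.8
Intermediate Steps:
A(x) = sqrt(6) (A(x) = sqrt((6 - x) + x) = sqrt(6))
O*A(-7) = 469*sqrt(6)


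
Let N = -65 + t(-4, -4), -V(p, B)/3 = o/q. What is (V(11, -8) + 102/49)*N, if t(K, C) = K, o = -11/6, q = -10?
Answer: -103569/980 ≈ -105.68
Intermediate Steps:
o = -11/6 (o = -11*1/6 = -11/6 ≈ -1.8333)
V(p, B) = -11/20 (V(p, B) = -(-11)/(2*(-10)) = -(-11)*(-1)/(2*10) = -3*11/60 = -11/20)
N = -69 (N = -65 - 4 = -69)
(V(11, -8) + 102/49)*N = (-11/20 + 102/49)*(-69) = (1501/980)*(-69) = -103569/980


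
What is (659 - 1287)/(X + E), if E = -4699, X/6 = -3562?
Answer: 628/26071 ≈ 0.024088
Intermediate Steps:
X = -21372 (X = 6*(-3562) = -21372)
(659 - 1287)/(X + E) = (659 - 1287)/(-21372 - 4699) = -628/(-26071) = -628*(-1/26071) = 628/26071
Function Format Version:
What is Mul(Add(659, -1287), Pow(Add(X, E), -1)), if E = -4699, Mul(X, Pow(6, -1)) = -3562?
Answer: Rational(628, 26071) ≈ 0.024088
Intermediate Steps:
X = -21372 (X = Mul(6, -3562) = -21372)
Mul(Add(659, -1287), Pow(Add(X, E), -1)) = Mul(Add(659, -1287), Pow(Add(-21372, -4699), -1)) = Mul(-628, Pow(-26071, -1)) = Mul(-628, Rational(-1, 26071)) = Rational(628, 26071)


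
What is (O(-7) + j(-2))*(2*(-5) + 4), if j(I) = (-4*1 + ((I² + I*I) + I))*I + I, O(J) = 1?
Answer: 30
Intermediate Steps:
j(I) = I + I*(-4 + I + 2*I²) (j(I) = (-4 + ((I² + I²) + I))*I + I = (-4 + (2*I² + I))*I + I = (-4 + (I + 2*I²))*I + I = (-4 + I + 2*I²)*I + I = I*(-4 + I + 2*I²) + I = I + I*(-4 + I + 2*I²))
(O(-7) + j(-2))*(2*(-5) + 4) = (1 - 2*(-3 - 2 + 2*(-2)²))*(2*(-5) + 4) = (1 - 2*(-3 - 2 + 2*4))*(-10 + 4) = (1 - 2*(-3 - 2 + 8))*(-6) = (1 - 2*3)*(-6) = (1 - 6)*(-6) = -5*(-6) = 30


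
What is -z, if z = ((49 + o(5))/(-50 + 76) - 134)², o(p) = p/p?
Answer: -2948089/169 ≈ -17444.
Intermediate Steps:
o(p) = 1
z = 2948089/169 (z = ((49 + 1)/(-50 + 76) - 134)² = (50/26 - 134)² = (50*(1/26) - 134)² = (25/13 - 134)² = (-1717/13)² = 2948089/169 ≈ 17444.)
-z = -1*2948089/169 = -2948089/169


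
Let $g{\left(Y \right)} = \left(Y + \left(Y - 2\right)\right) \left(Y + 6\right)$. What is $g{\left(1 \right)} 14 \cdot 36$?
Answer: $0$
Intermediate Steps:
$g{\left(Y \right)} = \left(-2 + 2 Y\right) \left(6 + Y\right)$ ($g{\left(Y \right)} = \left(Y + \left(-2 + Y\right)\right) \left(6 + Y\right) = \left(-2 + 2 Y\right) \left(6 + Y\right)$)
$g{\left(1 \right)} 14 \cdot 36 = \left(-12 + 2 \cdot 1^{2} + 10 \cdot 1\right) 14 \cdot 36 = \left(-12 + 2 \cdot 1 + 10\right) 14 \cdot 36 = \left(-12 + 2 + 10\right) 14 \cdot 36 = 0 \cdot 14 \cdot 36 = 0 \cdot 36 = 0$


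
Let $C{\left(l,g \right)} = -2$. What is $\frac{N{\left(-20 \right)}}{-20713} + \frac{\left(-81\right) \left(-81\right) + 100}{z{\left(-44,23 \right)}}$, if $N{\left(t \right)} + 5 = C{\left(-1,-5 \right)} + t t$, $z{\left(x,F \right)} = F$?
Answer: $\frac{137960254}{476399} \approx 289.59$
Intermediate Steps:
$N{\left(t \right)} = -7 + t^{2}$ ($N{\left(t \right)} = -5 + \left(-2 + t t\right) = -5 + \left(-2 + t^{2}\right) = -7 + t^{2}$)
$\frac{N{\left(-20 \right)}}{-20713} + \frac{\left(-81\right) \left(-81\right) + 100}{z{\left(-44,23 \right)}} = \frac{-7 + \left(-20\right)^{2}}{-20713} + \frac{\left(-81\right) \left(-81\right) + 100}{23} = \left(-7 + 400\right) \left(- \frac{1}{20713}\right) + \left(6561 + 100\right) \frac{1}{23} = 393 \left(- \frac{1}{20713}\right) + 6661 \cdot \frac{1}{23} = - \frac{393}{20713} + \frac{6661}{23} = \frac{137960254}{476399}$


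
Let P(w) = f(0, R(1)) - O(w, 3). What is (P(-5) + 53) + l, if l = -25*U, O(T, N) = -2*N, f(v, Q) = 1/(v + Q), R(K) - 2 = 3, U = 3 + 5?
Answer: -704/5 ≈ -140.80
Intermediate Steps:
U = 8
R(K) = 5 (R(K) = 2 + 3 = 5)
f(v, Q) = 1/(Q + v)
l = -200 (l = -25*8 = -200)
P(w) = 31/5 (P(w) = 1/(5 + 0) - (-2)*3 = 1/5 - 1*(-6) = ⅕ + 6 = 31/5)
(P(-5) + 53) + l = (31/5 + 53) - 200 = 296/5 - 200 = -704/5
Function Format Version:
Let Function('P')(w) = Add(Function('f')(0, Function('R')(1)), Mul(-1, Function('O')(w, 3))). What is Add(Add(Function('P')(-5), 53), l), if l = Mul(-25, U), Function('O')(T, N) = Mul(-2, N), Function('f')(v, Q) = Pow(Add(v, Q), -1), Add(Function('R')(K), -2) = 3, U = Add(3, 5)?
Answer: Rational(-704, 5) ≈ -140.80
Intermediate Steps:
U = 8
Function('R')(K) = 5 (Function('R')(K) = Add(2, 3) = 5)
Function('f')(v, Q) = Pow(Add(Q, v), -1)
l = -200 (l = Mul(-25, 8) = -200)
Function('P')(w) = Rational(31, 5) (Function('P')(w) = Add(Pow(Add(5, 0), -1), Mul(-1, Mul(-2, 3))) = Add(Pow(5, -1), Mul(-1, -6)) = Add(Rational(1, 5), 6) = Rational(31, 5))
Add(Add(Function('P')(-5), 53), l) = Add(Add(Rational(31, 5), 53), -200) = Add(Rational(296, 5), -200) = Rational(-704, 5)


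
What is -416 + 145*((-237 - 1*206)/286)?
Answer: -183211/286 ≈ -640.60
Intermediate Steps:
-416 + 145*((-237 - 1*206)/286) = -416 + 145*((-237 - 206)*(1/286)) = -416 + 145*(-443*1/286) = -416 + 145*(-443/286) = -416 - 64235/286 = -183211/286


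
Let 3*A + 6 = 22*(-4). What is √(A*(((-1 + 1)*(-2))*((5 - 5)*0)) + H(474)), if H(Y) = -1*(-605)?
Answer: 11*√5 ≈ 24.597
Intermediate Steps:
A = -94/3 (A = -2 + (22*(-4))/3 = -2 + (⅓)*(-88) = -2 - 88/3 = -94/3 ≈ -31.333)
H(Y) = 605
√(A*(((-1 + 1)*(-2))*((5 - 5)*0)) + H(474)) = √(-94*(-1 + 1)*(-2)*(5 - 5)*0/3 + 605) = √(-94*0*(-2)*0*0/3 + 605) = √(-0*0 + 605) = √(-94/3*0 + 605) = √(0 + 605) = √605 = 11*√5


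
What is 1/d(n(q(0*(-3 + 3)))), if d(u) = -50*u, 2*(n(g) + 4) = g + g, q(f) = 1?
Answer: 1/150 ≈ 0.0066667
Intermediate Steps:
n(g) = -4 + g (n(g) = -4 + (g + g)/2 = -4 + (2*g)/2 = -4 + g)
1/d(n(q(0*(-3 + 3)))) = 1/(-50*(-4 + 1)) = 1/(-50*(-3)) = 1/150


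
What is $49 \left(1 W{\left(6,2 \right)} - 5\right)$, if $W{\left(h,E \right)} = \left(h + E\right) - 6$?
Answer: $-147$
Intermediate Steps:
$W{\left(h,E \right)} = -6 + E + h$ ($W{\left(h,E \right)} = \left(E + h\right) - 6 = -6 + E + h$)
$49 \left(1 W{\left(6,2 \right)} - 5\right) = 49 \left(1 \left(-6 + 2 + 6\right) - 5\right) = 49 \left(1 \cdot 2 - 5\right) = 49 \left(2 - 5\right) = 49 \left(-3\right) = -147$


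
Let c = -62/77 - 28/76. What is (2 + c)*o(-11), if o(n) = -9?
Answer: -10881/1463 ≈ -7.4375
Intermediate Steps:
c = -1717/1463 (c = -62*1/77 - 28*1/76 = -62/77 - 7/19 = -1717/1463 ≈ -1.1736)
(2 + c)*o(-11) = (2 - 1717/1463)*(-9) = (1209/1463)*(-9) = -10881/1463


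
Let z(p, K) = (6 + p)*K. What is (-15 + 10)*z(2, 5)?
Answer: -200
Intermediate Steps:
z(p, K) = K*(6 + p)
(-15 + 10)*z(2, 5) = (-15 + 10)*(5*(6 + 2)) = -25*8 = -5*40 = -200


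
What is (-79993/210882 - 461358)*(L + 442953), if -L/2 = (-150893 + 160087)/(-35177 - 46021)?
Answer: -134588445866665794593/658584486 ≈ -2.0436e+11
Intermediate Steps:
L = 9194/40599 (L = -2*(-150893 + 160087)/(-35177 - 46021) = -18388/(-81198) = -18388*(-1)/81198 = -2*(-4597/40599) = 9194/40599 ≈ 0.22646)
(-79993/210882 - 461358)*(L + 442953) = (-79993/210882 - 461358)*(9194/40599 + 442953) = (-79993*1/210882 - 461358)*(17983458041/40599) = (-79993/210882 - 461358)*(17983458041/40599) = -97292177749/210882*17983458041/40599 = -134588445866665794593/658584486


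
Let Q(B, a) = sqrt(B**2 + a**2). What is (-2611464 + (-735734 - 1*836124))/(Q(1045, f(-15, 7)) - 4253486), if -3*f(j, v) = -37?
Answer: 7279241547474/7401330842735 + 570453*sqrt(9829594)/7401330842735 ≈ 0.98375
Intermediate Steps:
f(j, v) = 37/3 (f(j, v) = -1/3*(-37) = 37/3)
(-2611464 + (-735734 - 1*836124))/(Q(1045, f(-15, 7)) - 4253486) = (-2611464 + (-735734 - 1*836124))/(sqrt(1045**2 + (37/3)**2) - 4253486) = (-2611464 + (-735734 - 836124))/(sqrt(1092025 + 1369/9) - 4253486) = (-2611464 - 1571858)/(sqrt(9829594/9) - 4253486) = -4183322/(sqrt(9829594)/3 - 4253486) = -4183322/(-4253486 + sqrt(9829594)/3)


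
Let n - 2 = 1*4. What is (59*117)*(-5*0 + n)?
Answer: 41418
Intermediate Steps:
n = 6 (n = 2 + 1*4 = 2 + 4 = 6)
(59*117)*(-5*0 + n) = (59*117)*(-5*0 + 6) = 6903*(0 + 6) = 6903*6 = 41418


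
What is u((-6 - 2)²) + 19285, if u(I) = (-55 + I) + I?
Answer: 19358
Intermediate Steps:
u(I) = -55 + 2*I
u((-6 - 2)²) + 19285 = (-55 + 2*(-6 - 2)²) + 19285 = (-55 + 2*(-8)²) + 19285 = (-55 + 2*64) + 19285 = (-55 + 128) + 19285 = 73 + 19285 = 19358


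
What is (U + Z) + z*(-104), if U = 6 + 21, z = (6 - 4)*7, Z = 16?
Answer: -1413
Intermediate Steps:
z = 14 (z = 2*7 = 14)
U = 27
(U + Z) + z*(-104) = (27 + 16) + 14*(-104) = 43 - 1456 = -1413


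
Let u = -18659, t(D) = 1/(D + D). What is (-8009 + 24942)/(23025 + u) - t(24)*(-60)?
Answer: 759/148 ≈ 5.1284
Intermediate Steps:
t(D) = 1/(2*D)
(-8009 + 24942)/(23025 + u) - t(24)*(-60) = (-8009 + 24942)/(23025 - 18659) - (½)/24*(-60) = 16933/4366 - (½)*(1/24)*(-60) = 16933*(1/4366) - (-60)/48 = 287/74 - 1*(-5/4) = 287/74 + 5/4 = 759/148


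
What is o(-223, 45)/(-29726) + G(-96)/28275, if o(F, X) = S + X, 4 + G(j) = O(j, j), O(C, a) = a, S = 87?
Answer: -134098/16810053 ≈ -0.0079772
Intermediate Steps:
G(j) = -4 + j
o(F, X) = 87 + X
o(-223, 45)/(-29726) + G(-96)/28275 = (87 + 45)/(-29726) + (-4 - 96)/28275 = 132*(-1/29726) - 100*1/28275 = -66/14863 - 4/1131 = -134098/16810053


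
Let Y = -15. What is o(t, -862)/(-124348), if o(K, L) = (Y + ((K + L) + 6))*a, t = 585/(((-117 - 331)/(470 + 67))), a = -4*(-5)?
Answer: 3521765/13926976 ≈ 0.25287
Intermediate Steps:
a = 20
t = -314145/448 (t = 585/((-448/537)) = 585/((-448*1/537)) = 585/(-448/537) = 585*(-537/448) = -314145/448 ≈ -701.22)
o(K, L) = -180 + 20*K + 20*L (o(K, L) = (-15 + ((K + L) + 6))*20 = (-15 + (6 + K + L))*20 = (-9 + K + L)*20 = -180 + 20*K + 20*L)
o(t, -862)/(-124348) = (-180 + 20*(-314145/448) + 20*(-862))/(-124348) = (-180 - 1570725/112 - 17240)*(-1/124348) = -3521765/112*(-1/124348) = 3521765/13926976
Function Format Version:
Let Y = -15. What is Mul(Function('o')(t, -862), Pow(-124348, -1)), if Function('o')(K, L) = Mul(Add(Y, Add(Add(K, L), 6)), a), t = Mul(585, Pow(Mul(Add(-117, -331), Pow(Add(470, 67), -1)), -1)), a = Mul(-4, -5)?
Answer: Rational(3521765, 13926976) ≈ 0.25287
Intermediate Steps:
a = 20
t = Rational(-314145, 448) (t = Mul(585, Pow(Mul(-448, Pow(537, -1)), -1)) = Mul(585, Pow(Mul(-448, Rational(1, 537)), -1)) = Mul(585, Pow(Rational(-448, 537), -1)) = Mul(585, Rational(-537, 448)) = Rational(-314145, 448) ≈ -701.22)
Function('o')(K, L) = Add(-180, Mul(20, K), Mul(20, L)) (Function('o')(K, L) = Mul(Add(-15, Add(Add(K, L), 6)), 20) = Mul(Add(-15, Add(6, K, L)), 20) = Mul(Add(-9, K, L), 20) = Add(-180, Mul(20, K), Mul(20, L)))
Mul(Function('o')(t, -862), Pow(-124348, -1)) = Mul(Add(-180, Mul(20, Rational(-314145, 448)), Mul(20, -862)), Pow(-124348, -1)) = Mul(Add(-180, Rational(-1570725, 112), -17240), Rational(-1, 124348)) = Mul(Rational(-3521765, 112), Rational(-1, 124348)) = Rational(3521765, 13926976)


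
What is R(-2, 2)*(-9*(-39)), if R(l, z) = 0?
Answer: 0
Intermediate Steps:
R(-2, 2)*(-9*(-39)) = 0*(-9*(-39)) = 0*351 = 0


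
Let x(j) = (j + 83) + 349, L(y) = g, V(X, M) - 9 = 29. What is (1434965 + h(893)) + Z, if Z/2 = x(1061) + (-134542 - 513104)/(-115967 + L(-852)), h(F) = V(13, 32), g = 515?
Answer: 13835000110/9621 ≈ 1.4380e+6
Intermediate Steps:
V(X, M) = 38 (V(X, M) = 9 + 29 = 38)
L(y) = 515
h(F) = 38
x(j) = 432 + j (x(j) = (83 + j) + 349 = 432 + j)
Z = 28836247/9621 (Z = 2*((432 + 1061) + (-134542 - 513104)/(-115967 + 515)) = 2*(1493 - 647646/(-115452)) = 2*(1493 - 647646*(-1/115452)) = 2*(1493 + 107941/19242) = 2*(28836247/19242) = 28836247/9621 ≈ 2997.2)
(1434965 + h(893)) + Z = (1434965 + 38) + 28836247/9621 = 1435003 + 28836247/9621 = 13835000110/9621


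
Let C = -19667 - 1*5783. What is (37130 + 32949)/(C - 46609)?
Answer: -70079/72059 ≈ -0.97252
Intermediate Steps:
C = -25450 (C = -19667 - 5783 = -25450)
(37130 + 32949)/(C - 46609) = (37130 + 32949)/(-25450 - 46609) = 70079/(-72059) = 70079*(-1/72059) = -70079/72059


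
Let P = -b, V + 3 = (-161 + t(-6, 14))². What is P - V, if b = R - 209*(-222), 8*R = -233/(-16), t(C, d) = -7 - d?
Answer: -10178665/128 ≈ -79521.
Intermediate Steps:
R = 233/128 (R = (-233/(-16))/8 = (-233*(-1/16))/8 = (⅛)*(233/16) = 233/128 ≈ 1.8203)
V = 33121 (V = -3 + (-161 + (-7 - 1*14))² = -3 + (-161 + (-7 - 14))² = -3 + (-161 - 21)² = -3 + (-182)² = -3 + 33124 = 33121)
b = 5939177/128 (b = 233/128 - 209*(-222) = 233/128 + 46398 = 5939177/128 ≈ 46400.)
P = -5939177/128 (P = -1*5939177/128 = -5939177/128 ≈ -46400.)
P - V = -5939177/128 - 1*33121 = -5939177/128 - 33121 = -10178665/128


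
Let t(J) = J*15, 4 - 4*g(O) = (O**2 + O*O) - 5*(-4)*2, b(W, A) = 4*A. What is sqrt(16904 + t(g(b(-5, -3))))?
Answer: sqrt(15689) ≈ 125.26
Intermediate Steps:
g(O) = -9 - O**2/2 (g(O) = 1 - ((O**2 + O*O) - 5*(-4)*2)/4 = 1 - ((O**2 + O**2) + 20*2)/4 = 1 - (2*O**2 + 40)/4 = 1 - (40 + 2*O**2)/4 = 1 + (-10 - O**2/2) = -9 - O**2/2)
t(J) = 15*J
sqrt(16904 + t(g(b(-5, -3)))) = sqrt(16904 + 15*(-9 - (4*(-3))**2/2)) = sqrt(16904 + 15*(-9 - 1/2*(-12)**2)) = sqrt(16904 + 15*(-9 - 1/2*144)) = sqrt(16904 + 15*(-9 - 72)) = sqrt(16904 + 15*(-81)) = sqrt(16904 - 1215) = sqrt(15689)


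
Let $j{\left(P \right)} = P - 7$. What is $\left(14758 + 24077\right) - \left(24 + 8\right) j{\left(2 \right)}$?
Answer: $38995$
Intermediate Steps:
$j{\left(P \right)} = -7 + P$
$\left(14758 + 24077\right) - \left(24 + 8\right) j{\left(2 \right)} = \left(14758 + 24077\right) - \left(24 + 8\right) \left(-7 + 2\right) = 38835 - 32 \left(-5\right) = 38835 - -160 = 38835 + 160 = 38995$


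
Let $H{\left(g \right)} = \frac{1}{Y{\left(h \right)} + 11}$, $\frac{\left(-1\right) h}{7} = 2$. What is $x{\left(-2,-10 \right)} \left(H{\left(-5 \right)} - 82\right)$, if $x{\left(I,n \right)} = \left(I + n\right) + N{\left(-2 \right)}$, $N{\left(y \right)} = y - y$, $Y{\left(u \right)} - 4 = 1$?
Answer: $\frac{3933}{4} \approx 983.25$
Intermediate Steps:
$h = -14$ ($h = \left(-7\right) 2 = -14$)
$Y{\left(u \right)} = 5$ ($Y{\left(u \right)} = 4 + 1 = 5$)
$N{\left(y \right)} = 0$
$H{\left(g \right)} = \frac{1}{16}$ ($H{\left(g \right)} = \frac{1}{5 + 11} = \frac{1}{16}$)
$x{\left(I,n \right)} = I + n$ ($x{\left(I,n \right)} = \left(I + n\right) + 0 = I + n$)
$x{\left(-2,-10 \right)} \left(H{\left(-5 \right)} - 82\right) = \left(-2 - 10\right) \left(\frac{1}{16} - 82\right) = \left(-12\right) \left(- \frac{1311}{16}\right) = \frac{3933}{4}$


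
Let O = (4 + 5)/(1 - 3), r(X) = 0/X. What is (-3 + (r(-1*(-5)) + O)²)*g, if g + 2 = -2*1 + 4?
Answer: 0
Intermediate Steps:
r(X) = 0
O = -9/2 (O = 9/(-2) = 9*(-½) = -9/2 ≈ -4.5000)
g = 0 (g = -2 + (-2*1 + 4) = -2 + (-2 + 4) = -2 + 2 = 0)
(-3 + (r(-1*(-5)) + O)²)*g = (-3 + (0 - 9/2)²)*0 = (-3 + (-9/2)²)*0 = (-3 + 81/4)*0 = (69/4)*0 = 0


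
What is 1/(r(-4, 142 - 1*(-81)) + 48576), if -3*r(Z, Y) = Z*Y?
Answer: 3/146620 ≈ 2.0461e-5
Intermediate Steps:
r(Z, Y) = -Y*Z/3 (r(Z, Y) = -Z*Y/3 = -Y*Z/3)
1/(r(-4, 142 - 1*(-81)) + 48576) = 1/(-1/3*(142 - 1*(-81))*(-4) + 48576) = 1/(-1/3*(142 + 81)*(-4) + 48576) = 1/(-1/3*223*(-4) + 48576) = 1/(892/3 + 48576) = 1/(146620/3) = 3/146620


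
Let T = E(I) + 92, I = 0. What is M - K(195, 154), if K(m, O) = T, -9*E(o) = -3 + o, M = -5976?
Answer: -18205/3 ≈ -6068.3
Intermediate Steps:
E(o) = 1/3 - o/9 (E(o) = -(-3 + o)/9 = 1/3 - o/9)
T = 277/3 (T = (1/3 - 1/9*0) + 92 = (1/3 + 0) + 92 = 1/3 + 92 = 277/3 ≈ 92.333)
K(m, O) = 277/3
M - K(195, 154) = -5976 - 1*277/3 = -5976 - 277/3 = -18205/3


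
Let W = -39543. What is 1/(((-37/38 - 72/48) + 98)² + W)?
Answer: -361/10980798 ≈ -3.2876e-5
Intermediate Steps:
1/(((-37/38 - 72/48) + 98)² + W) = 1/(((-37/38 - 72/48) + 98)² - 39543) = 1/(((-37*1/38 - 72*1/48) + 98)² - 39543) = 1/(((-37/38 - 3/2) + 98)² - 39543) = 1/((-47/19 + 98)² - 39543) = 1/((1815/19)² - 39543) = 1/(3294225/361 - 39543) = 1/(-10980798/361) = -361/10980798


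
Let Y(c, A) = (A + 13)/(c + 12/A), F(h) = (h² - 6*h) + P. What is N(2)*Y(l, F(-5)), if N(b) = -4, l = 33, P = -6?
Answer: -12152/1629 ≈ -7.4598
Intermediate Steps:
F(h) = -6 + h² - 6*h (F(h) = (h² - 6*h) - 6 = -6 + h² - 6*h)
Y(c, A) = (13 + A)/(c + 12/A)
N(2)*Y(l, F(-5)) = -4*(-6 + (-5)² - 6*(-5))*(13 + (-6 + (-5)² - 6*(-5)))/(12 + (-6 + (-5)² - 6*(-5))*33) = -4*(-6 + 25 + 30)*(13 + (-6 + 25 + 30))/(12 + (-6 + 25 + 30)*33) = -196*(13 + 49)/(12 + 49*33) = -196*62/(12 + 1617) = -196*62/1629 = -4*3038/1629 = -12152/1629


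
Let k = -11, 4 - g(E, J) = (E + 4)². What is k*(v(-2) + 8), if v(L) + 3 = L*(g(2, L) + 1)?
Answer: -737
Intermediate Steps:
g(E, J) = 4 - (4 + E)² (g(E, J) = 4 - (E + 4)² = 4 - (4 + E)²)
v(L) = -3 - 31*L (v(L) = -3 + L*((4 - (4 + 2)²) + 1) = -3 + L*((4 - 1*6²) + 1) = -3 + L*((4 - 1*36) + 1) = -3 + L*((4 - 36) + 1) = -3 + L*(-32 + 1) = -3 + L*(-31) = -3 - 31*L)
k*(v(-2) + 8) = -11*((-3 - 31*(-2)) + 8) = -11*((-3 + 62) + 8) = -11*(59 + 8) = -11*67 = -737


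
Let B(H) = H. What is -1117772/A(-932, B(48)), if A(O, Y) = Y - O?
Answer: -279443/245 ≈ -1140.6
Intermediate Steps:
-1117772/A(-932, B(48)) = -1117772/(48 - 1*(-932)) = -1117772/(48 + 932) = -1117772/980 = -1117772*1/980 = -279443/245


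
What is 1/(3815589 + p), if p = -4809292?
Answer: -1/993703 ≈ -1.0063e-6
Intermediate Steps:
1/(3815589 + p) = 1/(3815589 - 4809292) = 1/(-993703) = -1/993703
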